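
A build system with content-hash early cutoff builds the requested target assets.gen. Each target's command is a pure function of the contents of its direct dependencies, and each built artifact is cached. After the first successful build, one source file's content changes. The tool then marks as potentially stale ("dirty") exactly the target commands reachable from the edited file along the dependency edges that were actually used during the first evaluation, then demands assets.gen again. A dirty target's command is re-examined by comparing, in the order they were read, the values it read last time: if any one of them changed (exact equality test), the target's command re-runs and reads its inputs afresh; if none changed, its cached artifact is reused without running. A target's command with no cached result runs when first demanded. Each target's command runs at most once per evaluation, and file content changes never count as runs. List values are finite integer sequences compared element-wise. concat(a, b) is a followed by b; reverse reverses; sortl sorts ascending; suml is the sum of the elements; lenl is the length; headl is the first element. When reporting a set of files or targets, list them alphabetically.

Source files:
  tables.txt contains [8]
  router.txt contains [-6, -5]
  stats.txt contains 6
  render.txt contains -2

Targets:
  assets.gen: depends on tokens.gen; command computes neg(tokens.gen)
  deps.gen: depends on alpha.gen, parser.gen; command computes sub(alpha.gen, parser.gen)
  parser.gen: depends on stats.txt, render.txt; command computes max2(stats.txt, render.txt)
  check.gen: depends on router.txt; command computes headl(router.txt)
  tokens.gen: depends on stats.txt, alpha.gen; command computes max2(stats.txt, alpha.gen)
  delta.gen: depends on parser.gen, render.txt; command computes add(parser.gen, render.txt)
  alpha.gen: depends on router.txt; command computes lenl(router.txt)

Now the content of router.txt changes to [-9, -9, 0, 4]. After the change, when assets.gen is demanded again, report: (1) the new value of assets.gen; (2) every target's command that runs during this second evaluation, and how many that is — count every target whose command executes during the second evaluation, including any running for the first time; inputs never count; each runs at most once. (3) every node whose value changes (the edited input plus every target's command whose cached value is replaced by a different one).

First evaluation (everything demanded from the output):
  alpha.gen = lenl([-6, -5]) = 2
  tokens.gen = max2(6, 2) = 6
  assets.gen = neg(6) = -6

Propagation after the edit:
  alpha.gen: runs — router.txt [-6, -5]->[-9, -9, 0, 4]; result 4.
  tokens.gen: runs — alpha.gen 2->4; result 6 (same value as before).
  assets.gen: checked — values it read are unchanged (tokens.gen unchanged); reused cached -6 without running.

Key observation: the change is absorbed at tokens.gen — it re-runs but produces the same value, and the output's value is unchanged.

New value of assets.gen: -6.
Target commands that run: alpha.gen, tokens.gen — 2 in total.
Values that change: alpha.gen, router.txt.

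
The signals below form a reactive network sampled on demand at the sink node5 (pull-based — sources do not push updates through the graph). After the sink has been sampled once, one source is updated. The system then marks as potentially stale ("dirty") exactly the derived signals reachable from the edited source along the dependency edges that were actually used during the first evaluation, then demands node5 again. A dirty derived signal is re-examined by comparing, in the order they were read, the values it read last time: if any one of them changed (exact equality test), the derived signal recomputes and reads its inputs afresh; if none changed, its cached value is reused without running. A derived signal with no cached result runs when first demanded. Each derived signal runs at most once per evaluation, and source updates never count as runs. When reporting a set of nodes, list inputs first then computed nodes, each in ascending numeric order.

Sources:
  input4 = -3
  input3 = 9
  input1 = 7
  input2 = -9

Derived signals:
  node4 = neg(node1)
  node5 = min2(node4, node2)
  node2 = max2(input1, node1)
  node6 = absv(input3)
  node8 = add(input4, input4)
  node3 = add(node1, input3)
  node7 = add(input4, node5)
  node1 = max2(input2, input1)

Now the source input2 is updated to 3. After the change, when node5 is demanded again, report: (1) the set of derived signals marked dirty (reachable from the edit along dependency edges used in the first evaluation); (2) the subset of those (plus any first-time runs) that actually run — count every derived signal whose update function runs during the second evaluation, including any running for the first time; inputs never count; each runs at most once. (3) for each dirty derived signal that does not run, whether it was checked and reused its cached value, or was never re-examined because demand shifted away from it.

Dirty set: node1, node2, node4, node5.
Run set: node1 (1 run).
Re-examined without running (cache reused): node2, node4, node5.
The important point: node1 recomputes to an identical value, and the output ends up unchanged.

Initial pass — values computed on the first demand:
  node1 = max2(-9, 7) = 7
  node2 = max2(7, 7) = 7
  node4 = neg(7) = -7
  node5 = min2(-7, 7) = -7

Second demand — change propagation:
  node1: re-runs because input2 -9->3; new result 7 (unchanged).
  node2: re-examined; everything it read last time is the same (input1 unchanged, node1 unchanged) — cache 7 kept, no run.
  node4: re-examined; everything it read last time is the same (node1 unchanged) — cache -7 kept, no run.
  node5: re-examined; everything it read last time is the same (node4 unchanged, node2 unchanged) — cache -7 kept, no run.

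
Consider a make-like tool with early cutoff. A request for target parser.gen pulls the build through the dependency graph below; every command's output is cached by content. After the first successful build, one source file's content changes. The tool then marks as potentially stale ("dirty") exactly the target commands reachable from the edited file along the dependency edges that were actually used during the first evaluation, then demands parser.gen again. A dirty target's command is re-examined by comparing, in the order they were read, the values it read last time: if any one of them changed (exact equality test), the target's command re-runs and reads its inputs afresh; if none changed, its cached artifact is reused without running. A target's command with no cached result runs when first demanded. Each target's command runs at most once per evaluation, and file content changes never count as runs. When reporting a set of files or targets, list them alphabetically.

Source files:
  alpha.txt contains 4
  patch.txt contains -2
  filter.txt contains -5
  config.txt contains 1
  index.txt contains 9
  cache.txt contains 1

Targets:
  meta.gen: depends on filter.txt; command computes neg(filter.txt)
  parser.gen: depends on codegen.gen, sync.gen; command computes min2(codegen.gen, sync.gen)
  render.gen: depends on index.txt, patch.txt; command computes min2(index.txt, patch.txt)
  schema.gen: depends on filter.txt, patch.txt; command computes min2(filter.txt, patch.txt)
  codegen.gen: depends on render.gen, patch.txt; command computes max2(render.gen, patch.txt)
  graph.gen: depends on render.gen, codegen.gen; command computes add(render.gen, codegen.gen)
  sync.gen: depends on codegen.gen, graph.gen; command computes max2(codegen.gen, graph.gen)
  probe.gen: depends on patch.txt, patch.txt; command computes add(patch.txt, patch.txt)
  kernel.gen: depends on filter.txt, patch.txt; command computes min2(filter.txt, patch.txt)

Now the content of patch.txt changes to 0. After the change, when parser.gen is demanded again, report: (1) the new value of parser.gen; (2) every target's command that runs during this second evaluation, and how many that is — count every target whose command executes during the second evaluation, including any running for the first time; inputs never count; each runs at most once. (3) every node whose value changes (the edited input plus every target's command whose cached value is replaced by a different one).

Demanding parser.gen again yields 0.
5 target commands run: codegen.gen, graph.gen, parser.gen, render.gen, sync.gen.
The nodes whose values change: codegen.gen, graph.gen, parser.gen, patch.txt, render.gen, sync.gen.

First demand of the output computes:
  render.gen = min2(9, -2) = -2
  codegen.gen = max2(-2, -2) = -2
  graph.gen = add(-2, -2) = -4
  sync.gen = max2(-2, -4) = -2
  parser.gen = min2(-2, -2) = -2

After the edit, cleaning proceeds:
  render.gen: a read changed (patch.txt -2->0) — executes, giving 0.
  codegen.gen: a read changed (render.gen -2->0; patch.txt -2->0) — executes, giving 0.
  graph.gen: a read changed (render.gen -2->0; codegen.gen -2->0) — executes, giving 0.
  sync.gen: a read changed (codegen.gen -2->0; graph.gen -4->0) — executes, giving 0.
  parser.gen: a read changed (codegen.gen -2->0; sync.gen -2->0) — executes, giving 0.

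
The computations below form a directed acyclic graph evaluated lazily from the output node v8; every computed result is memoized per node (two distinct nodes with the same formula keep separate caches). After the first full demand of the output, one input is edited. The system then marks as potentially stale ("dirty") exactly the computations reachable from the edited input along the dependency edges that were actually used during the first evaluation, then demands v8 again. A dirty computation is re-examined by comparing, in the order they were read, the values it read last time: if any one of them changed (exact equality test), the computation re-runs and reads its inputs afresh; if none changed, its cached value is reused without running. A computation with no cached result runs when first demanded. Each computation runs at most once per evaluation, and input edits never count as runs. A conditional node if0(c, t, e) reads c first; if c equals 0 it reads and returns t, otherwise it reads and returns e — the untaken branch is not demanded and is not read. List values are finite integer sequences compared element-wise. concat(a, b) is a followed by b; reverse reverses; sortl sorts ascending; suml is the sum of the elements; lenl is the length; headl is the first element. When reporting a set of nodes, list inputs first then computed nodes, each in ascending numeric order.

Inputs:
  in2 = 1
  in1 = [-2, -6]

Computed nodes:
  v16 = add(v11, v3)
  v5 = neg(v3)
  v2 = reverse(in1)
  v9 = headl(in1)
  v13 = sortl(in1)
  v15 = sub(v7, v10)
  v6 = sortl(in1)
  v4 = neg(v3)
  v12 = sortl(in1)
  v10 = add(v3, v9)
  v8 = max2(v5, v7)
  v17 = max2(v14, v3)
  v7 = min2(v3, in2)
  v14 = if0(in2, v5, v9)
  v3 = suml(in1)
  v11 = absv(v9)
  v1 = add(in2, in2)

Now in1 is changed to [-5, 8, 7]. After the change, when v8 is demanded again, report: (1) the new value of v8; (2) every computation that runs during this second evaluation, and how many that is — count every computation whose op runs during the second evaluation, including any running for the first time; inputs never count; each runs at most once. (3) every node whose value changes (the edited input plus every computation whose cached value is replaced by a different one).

First demand of the output computes:
  v3 = suml([-2, -6]) = -8
  v5 = neg(-8) = 8
  v7 = min2(-8, 1) = -8
  v8 = max2(8, -8) = 8

After the edit, cleaning proceeds:
  v3: a read changed (in1 [-2, -6]->[-5, 8, 7]) — executes, giving 10.
  v5: a read changed (v3 -8->10) — executes, giving -10.
  v7: a read changed (v3 -8->10) — executes, giving 1.
  v8: a read changed (v5 8->-10; v7 -8->1) — executes, giving 1.

Demanding v8 again yields 1.
4 computations run: v3, v5, v7, v8.
The nodes whose values change: in1, v3, v5, v7, v8.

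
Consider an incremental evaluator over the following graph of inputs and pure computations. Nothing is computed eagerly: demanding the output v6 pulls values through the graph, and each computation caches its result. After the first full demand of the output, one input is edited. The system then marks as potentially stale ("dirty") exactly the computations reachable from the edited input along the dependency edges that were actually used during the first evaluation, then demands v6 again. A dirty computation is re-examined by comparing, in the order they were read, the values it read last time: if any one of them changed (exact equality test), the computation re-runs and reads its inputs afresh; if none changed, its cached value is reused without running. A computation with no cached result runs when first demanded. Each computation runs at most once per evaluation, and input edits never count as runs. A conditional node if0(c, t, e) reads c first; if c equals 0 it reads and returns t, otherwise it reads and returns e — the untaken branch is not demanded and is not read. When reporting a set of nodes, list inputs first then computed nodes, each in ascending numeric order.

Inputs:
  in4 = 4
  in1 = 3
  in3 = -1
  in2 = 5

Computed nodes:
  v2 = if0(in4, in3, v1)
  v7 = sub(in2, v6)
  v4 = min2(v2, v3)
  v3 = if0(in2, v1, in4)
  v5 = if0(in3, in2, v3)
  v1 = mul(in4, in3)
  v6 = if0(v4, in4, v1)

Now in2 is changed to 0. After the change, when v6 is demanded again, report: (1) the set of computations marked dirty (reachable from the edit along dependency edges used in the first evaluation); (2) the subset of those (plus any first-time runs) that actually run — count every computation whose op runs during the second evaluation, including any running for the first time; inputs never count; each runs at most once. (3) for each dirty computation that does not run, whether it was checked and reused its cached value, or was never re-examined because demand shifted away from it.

Initial pass — values computed on the first demand:
  v1 = mul(4, -1) = -4
  v2 = if0(in4=4 -> else branch v1) = -4
  v3 = if0(in2=5 -> else branch in4) = 4
  v4 = min2(-4, 4) = -4
  v6 = if0(v4=-4 -> else branch v1) = -4

Second demand — change propagation:
  v3: re-runs because in2 5->0; new result -4.
  v4: re-runs because v3 4->-4; new result -4 (unchanged).
  v6: re-examined; everything it read last time is the same (v4 unchanged, v1 unchanged) — cache -4 kept, no run.

The important point: v4 recomputes to an identical value, and the output ends up unchanged.

Dirty set: v3, v4, v6.
Run set: v3, v4 (2 run).
Re-examined without running (cache reused): v6.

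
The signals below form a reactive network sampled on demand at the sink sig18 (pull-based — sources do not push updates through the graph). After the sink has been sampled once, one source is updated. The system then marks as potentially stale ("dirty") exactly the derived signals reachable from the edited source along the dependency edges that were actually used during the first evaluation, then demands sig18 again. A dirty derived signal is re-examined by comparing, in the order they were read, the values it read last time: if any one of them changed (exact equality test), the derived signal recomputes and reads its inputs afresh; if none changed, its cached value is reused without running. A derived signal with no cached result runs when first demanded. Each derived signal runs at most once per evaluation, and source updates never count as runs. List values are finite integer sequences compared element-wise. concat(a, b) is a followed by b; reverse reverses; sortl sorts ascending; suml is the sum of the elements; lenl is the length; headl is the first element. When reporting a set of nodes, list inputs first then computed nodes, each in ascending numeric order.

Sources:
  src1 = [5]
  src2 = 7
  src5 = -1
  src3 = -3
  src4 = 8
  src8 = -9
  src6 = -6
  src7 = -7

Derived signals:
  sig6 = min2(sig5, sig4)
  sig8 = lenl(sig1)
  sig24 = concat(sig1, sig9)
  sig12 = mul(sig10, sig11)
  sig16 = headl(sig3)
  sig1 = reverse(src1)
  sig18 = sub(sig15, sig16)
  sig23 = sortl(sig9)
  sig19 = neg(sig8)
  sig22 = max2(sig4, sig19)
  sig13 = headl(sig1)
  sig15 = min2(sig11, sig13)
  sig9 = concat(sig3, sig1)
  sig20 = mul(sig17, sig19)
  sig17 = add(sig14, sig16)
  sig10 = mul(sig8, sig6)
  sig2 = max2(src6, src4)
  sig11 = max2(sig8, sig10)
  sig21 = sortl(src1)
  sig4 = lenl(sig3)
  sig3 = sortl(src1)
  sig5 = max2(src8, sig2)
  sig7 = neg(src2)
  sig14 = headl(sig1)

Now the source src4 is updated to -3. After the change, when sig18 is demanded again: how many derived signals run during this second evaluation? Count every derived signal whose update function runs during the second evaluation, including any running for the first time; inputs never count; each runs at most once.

Run set: sig2, sig5, sig6, sig10, sig11 (5 run).
The important point: sig11 recomputes to an identical value, and the output ends up unchanged.

Initial pass — values computed on the first demand:
  sig1 = reverse([5]) = [5]
  sig2 = max2(-6, 8) = 8
  sig3 = sortl([5]) = [5]
  sig4 = lenl([5]) = 1
  sig5 = max2(-9, 8) = 8
  sig6 = min2(8, 1) = 1
  sig8 = lenl([5]) = 1
  sig10 = mul(1, 1) = 1
  sig11 = max2(1, 1) = 1
  sig13 = headl([5]) = 5
  sig15 = min2(1, 5) = 1
  sig16 = headl([5]) = 5
  sig18 = sub(1, 5) = -4

Second demand — change propagation:
  sig2: re-runs because src4 8->-3; new result -3.
  sig5: re-runs because sig2 8->-3; new result -3.
  sig6: re-runs because sig5 8->-3; new result -3.
  sig10: re-runs because sig6 1->-3; new result -3.
  sig11: re-runs because sig10 1->-3; new result 1 (unchanged).
  sig15: re-examined; everything it read last time is the same (sig11 unchanged, sig13 unchanged) — cache 1 kept, no run.
  sig18: re-examined; everything it read last time is the same (sig15 unchanged, sig16 unchanged) — cache -4 kept, no run.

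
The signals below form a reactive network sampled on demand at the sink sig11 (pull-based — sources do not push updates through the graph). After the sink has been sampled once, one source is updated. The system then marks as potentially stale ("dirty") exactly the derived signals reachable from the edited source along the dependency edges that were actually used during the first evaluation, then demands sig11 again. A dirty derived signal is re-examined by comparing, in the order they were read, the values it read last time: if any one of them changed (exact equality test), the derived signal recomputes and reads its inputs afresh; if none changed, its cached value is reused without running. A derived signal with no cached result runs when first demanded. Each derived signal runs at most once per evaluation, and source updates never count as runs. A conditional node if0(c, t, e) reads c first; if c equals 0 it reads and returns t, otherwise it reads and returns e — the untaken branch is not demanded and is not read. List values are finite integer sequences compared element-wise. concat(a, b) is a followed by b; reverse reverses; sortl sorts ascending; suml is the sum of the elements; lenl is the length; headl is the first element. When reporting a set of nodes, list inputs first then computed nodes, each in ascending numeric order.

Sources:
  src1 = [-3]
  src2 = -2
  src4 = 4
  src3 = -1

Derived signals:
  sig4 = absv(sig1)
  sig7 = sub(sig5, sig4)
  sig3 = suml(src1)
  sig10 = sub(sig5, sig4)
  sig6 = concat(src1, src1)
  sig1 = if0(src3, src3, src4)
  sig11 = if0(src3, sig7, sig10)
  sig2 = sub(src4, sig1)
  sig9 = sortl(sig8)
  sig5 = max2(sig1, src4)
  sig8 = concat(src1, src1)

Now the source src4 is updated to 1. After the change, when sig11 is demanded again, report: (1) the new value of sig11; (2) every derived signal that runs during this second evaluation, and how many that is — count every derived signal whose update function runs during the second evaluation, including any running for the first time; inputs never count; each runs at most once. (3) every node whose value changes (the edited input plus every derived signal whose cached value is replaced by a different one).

Initial pass — values computed on the first demand:
  sig1 = if0(src3=-1 -> else branch src4) = 4
  sig4 = absv(4) = 4
  sig5 = max2(4, 4) = 4
  sig10 = sub(4, 4) = 0
  sig11 = if0(src3=-1 -> else branch sig10) = 0

Second demand — change propagation:
  sig1: re-runs because src4 4->1; new result 1.
  sig4: re-runs because sig1 4->1; new result 1.
  sig5: re-runs because sig1 4->1; src4 4->1; new result 1.
  sig10: re-runs because sig5 4->1; sig4 4->1; new result 0 (unchanged).
  sig11: re-examined; everything it read last time is the same (src3 unchanged, sig10 unchanged) — cache 0 kept, no run.

The important point: sig10 recomputes to an identical value, and the output ends up unchanged.

sig11 now evaluates to 0.
Run set: sig1, sig4, sig5, sig10 (4 run).
Changed values: src4, sig1, sig4, sig5.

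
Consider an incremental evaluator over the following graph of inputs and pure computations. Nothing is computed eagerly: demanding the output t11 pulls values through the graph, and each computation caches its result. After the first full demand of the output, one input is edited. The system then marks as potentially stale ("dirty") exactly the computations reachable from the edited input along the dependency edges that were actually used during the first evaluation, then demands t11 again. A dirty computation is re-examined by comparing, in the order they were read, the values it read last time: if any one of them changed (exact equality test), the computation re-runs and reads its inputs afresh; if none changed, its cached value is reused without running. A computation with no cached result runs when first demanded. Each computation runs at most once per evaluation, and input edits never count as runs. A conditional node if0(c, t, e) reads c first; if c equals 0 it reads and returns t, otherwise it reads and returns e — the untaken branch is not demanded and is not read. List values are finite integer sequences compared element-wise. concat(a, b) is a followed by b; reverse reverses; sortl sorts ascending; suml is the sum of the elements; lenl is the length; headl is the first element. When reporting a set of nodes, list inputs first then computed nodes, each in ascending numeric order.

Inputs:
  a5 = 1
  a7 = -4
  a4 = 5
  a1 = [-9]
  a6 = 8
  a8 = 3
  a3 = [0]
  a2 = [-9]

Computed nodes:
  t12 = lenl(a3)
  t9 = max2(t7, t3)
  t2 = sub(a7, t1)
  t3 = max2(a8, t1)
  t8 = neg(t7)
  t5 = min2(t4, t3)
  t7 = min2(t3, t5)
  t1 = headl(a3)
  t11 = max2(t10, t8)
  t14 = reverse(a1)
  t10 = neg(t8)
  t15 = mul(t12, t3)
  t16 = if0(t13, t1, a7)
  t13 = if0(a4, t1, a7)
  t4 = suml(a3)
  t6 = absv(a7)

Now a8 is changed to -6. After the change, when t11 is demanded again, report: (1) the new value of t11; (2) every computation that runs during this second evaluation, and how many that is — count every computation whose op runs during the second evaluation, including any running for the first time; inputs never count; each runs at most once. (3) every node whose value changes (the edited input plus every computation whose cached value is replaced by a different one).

t11 now evaluates to 0.
Run set: t3, t5, t7 (3 run).
Changed values: a8, t3.
The important point: at t8 every value read last time is unchanged, so the dirty flag clears without a run.

Initial pass — values computed on the first demand:
  t1 = headl([0]) = 0
  t3 = max2(3, 0) = 3
  t4 = suml([0]) = 0
  t5 = min2(0, 3) = 0
  t7 = min2(3, 0) = 0
  t8 = neg(0) = 0
  t10 = neg(0) = 0
  t11 = max2(0, 0) = 0

Second demand — change propagation:
  t3: re-runs because a8 3->-6; new result 0.
  t5: re-runs because t3 3->0; new result 0 (unchanged).
  t7: re-runs because t3 3->0; new result 0 (unchanged).
  t8: re-examined; everything it read last time is the same (t7 unchanged) — cache 0 kept, no run.
  t10: re-examined; everything it read last time is the same (t8 unchanged) — cache 0 kept, no run.
  t11: re-examined; everything it read last time is the same (t10 unchanged, t8 unchanged) — cache 0 kept, no run.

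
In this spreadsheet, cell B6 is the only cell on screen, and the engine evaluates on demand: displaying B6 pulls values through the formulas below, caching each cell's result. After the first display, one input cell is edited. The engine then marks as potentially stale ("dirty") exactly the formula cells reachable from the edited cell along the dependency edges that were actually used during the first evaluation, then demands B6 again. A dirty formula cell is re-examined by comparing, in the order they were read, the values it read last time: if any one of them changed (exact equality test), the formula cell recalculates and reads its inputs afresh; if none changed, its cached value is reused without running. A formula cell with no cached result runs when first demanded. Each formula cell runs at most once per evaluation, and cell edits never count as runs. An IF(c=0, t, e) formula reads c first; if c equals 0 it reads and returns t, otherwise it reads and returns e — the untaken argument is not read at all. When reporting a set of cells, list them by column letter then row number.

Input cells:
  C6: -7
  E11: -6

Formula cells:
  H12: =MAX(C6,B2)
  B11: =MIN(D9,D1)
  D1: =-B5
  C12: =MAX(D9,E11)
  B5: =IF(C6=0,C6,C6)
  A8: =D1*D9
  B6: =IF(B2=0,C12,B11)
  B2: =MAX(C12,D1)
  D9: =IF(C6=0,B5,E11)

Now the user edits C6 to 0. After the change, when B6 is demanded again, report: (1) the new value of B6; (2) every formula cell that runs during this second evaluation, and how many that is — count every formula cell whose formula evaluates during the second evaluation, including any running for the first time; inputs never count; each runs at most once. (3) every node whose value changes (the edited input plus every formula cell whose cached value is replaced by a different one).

B6 now evaluates to 0.
Run set: B2, B5, B6, C12, D1, D9 (6 run).
Changed values: B2, B5, B6, C6, C12, D1, D9.
The important point: the flipped condition redirects demand; B11 is left stale, never re-checked.

Initial pass — values computed on the first demand:
  B5 = IF(C6=0: C6=-7 -> else branch C6) = -7
  D1 = -(-7) = 7
  D9 = IF(C6=0: C6=-7 -> else branch E11) = -6
  B11 = MIN(-6, 7) = -6
  C12 = MAX(-6, -6) = -6
  B2 = MAX(-6, 7) = 7
  B6 = IF(B2=0: B2=7 -> else branch B11) = -6

Second demand — change propagation:
  B5: re-runs because C6 -7->0; C6 -7->0; new result 0.
  D1: re-runs because B5 -7->0; new result 0.
  D9: re-runs because C6 -7->0; new result 0.
  B11: dirty yet unreached — the second evaluation never asks for it.
  C12: re-runs because D9 -6->0; new result 0.
  B2: re-runs because C12 -6->0; D1 7->0; new result 0.
  B6: re-runs because B2 7->0; new result 0.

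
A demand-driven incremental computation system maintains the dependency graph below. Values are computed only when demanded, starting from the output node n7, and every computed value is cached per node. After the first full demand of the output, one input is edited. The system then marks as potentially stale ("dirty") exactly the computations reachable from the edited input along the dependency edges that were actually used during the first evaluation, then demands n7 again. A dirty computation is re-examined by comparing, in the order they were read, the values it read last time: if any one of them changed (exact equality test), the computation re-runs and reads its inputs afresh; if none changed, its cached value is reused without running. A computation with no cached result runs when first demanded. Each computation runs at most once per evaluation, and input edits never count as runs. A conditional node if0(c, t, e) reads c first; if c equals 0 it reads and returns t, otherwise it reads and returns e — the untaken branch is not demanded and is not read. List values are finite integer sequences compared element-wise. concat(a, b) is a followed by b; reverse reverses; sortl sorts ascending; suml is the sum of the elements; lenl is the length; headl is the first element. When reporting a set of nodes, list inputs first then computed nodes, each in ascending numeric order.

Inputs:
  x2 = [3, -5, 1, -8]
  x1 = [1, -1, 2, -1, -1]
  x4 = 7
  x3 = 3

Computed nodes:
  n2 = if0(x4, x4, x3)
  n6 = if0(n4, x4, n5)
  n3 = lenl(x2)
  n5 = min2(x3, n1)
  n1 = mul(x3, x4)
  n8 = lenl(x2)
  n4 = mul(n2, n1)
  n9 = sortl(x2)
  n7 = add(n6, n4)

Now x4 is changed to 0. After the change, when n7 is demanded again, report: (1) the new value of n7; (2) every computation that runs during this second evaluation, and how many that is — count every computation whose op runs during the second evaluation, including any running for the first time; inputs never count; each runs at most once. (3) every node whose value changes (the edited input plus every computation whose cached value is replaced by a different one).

New value of n7: 0.
Computations that run: n1, n2, n4, n6, n7 — 5 in total.
Values that change: x4, n1, n2, n4, n6, n7.
Key observation: a condition flipped, so demand moved to the other branch — n5 is never re-examined.

First evaluation (everything demanded from the output):
  n1 = mul(3, 7) = 21
  n2 = if0(x4=7 -> else branch x3) = 3
  n4 = mul(3, 21) = 63
  n5 = min2(3, 21) = 3
  n6 = if0(n4=63 -> else branch n5) = 3
  n7 = add(3, 63) = 66

Propagation after the edit:
  n1: runs — x4 7->0; result 0.
  n2: runs — x4 7->0; result 0.
  n4: runs — n2 3->0; n1 21->0; result 0.
  n5: marked dirty but never re-examined — demand shifted away from it.
  n6: runs — n4 63->0; result 0.
  n7: runs — n6 3->0; n4 63->0; result 0.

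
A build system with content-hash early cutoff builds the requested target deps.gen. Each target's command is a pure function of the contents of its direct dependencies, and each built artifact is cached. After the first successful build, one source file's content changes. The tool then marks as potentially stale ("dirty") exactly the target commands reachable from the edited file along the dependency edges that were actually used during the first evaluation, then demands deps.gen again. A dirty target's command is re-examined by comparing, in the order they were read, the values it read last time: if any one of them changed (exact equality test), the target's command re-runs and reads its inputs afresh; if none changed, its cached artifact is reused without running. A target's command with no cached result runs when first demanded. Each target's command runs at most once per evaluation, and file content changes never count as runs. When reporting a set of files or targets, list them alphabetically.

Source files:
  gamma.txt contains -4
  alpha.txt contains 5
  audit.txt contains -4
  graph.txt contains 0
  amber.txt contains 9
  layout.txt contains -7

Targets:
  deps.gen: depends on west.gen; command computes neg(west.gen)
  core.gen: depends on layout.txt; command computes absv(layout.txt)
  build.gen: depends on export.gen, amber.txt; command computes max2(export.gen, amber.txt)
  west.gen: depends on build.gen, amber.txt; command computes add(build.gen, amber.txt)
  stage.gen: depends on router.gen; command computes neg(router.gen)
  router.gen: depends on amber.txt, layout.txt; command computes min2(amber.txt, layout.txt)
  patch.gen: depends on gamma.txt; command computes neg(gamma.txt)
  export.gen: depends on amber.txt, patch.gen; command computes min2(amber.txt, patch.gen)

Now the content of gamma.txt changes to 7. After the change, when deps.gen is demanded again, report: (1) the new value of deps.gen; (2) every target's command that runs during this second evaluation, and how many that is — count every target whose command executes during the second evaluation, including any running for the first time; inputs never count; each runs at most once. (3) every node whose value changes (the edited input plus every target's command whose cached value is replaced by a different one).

First evaluation (everything demanded from the output):
  patch.gen = neg(-4) = 4
  export.gen = min2(9, 4) = 4
  build.gen = max2(4, 9) = 9
  west.gen = add(9, 9) = 18
  deps.gen = neg(18) = -18

Propagation after the edit:
  patch.gen: runs — gamma.txt -4->7; result -7.
  export.gen: runs — patch.gen 4->-7; result -7.
  build.gen: runs — export.gen 4->-7; result 9 (same value as before).
  west.gen: checked — values it read are unchanged (build.gen unchanged, amber.txt unchanged); reused cached 18 without running.
  deps.gen: checked — values it read are unchanged (west.gen unchanged); reused cached -18 without running.

Key observation: the change is absorbed at build.gen — it re-runs but produces the same value, and the output's value is unchanged.

New value of deps.gen: -18.
Target commands that run: build.gen, export.gen, patch.gen — 3 in total.
Values that change: export.gen, gamma.txt, patch.gen.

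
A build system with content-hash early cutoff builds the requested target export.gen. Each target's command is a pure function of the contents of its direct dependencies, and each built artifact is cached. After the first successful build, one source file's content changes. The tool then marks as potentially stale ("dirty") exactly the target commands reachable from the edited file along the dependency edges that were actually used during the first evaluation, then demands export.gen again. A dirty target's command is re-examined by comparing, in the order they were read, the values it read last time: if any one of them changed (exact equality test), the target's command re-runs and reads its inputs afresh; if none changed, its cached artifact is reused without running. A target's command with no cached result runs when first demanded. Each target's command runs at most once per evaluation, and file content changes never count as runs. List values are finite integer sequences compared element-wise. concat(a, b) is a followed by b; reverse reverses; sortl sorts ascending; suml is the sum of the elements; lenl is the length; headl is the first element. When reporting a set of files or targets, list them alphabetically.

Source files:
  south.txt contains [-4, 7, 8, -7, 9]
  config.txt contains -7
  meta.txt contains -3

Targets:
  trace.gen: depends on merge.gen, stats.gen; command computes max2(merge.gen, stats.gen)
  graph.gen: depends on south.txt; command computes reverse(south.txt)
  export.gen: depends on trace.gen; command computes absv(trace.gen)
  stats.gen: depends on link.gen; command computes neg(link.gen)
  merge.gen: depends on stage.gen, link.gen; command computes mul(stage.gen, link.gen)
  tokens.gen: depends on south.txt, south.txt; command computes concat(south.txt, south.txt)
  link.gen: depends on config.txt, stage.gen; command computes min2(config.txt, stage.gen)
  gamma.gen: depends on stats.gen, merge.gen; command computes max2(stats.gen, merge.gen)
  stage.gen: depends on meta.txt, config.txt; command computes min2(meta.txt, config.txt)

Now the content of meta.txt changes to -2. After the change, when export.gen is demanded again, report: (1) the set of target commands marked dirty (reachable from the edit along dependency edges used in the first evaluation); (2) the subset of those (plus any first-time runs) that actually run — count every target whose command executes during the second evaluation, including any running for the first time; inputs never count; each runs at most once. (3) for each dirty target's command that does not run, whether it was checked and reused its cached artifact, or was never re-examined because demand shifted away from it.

First evaluation (everything demanded from the output):
  stage.gen = min2(-3, -7) = -7
  link.gen = min2(-7, -7) = -7
  merge.gen = mul(-7, -7) = 49
  stats.gen = neg(-7) = 7
  trace.gen = max2(49, 7) = 49
  export.gen = absv(49) = 49

Propagation after the edit:
  stage.gen: runs — meta.txt -3->-2; result -7 (same value as before).
  link.gen: checked — values it read are unchanged (config.txt unchanged, stage.gen unchanged); reused cached -7 without running.
  merge.gen: checked — values it read are unchanged (stage.gen unchanged, link.gen unchanged); reused cached 49 without running.
  stats.gen: checked — values it read are unchanged (link.gen unchanged); reused cached 7 without running.
  trace.gen: checked — values it read are unchanged (merge.gen unchanged, stats.gen unchanged); reused cached 49 without running.
  export.gen: checked — values it read are unchanged (trace.gen unchanged); reused cached 49 without running.

Key observation: the change is absorbed at stage.gen — it re-runs but produces the same value, and the output's value is unchanged.

Marked dirty: export.gen, link.gen, merge.gen, stage.gen, stats.gen, trace.gen.
Target commands that run: stage.gen — 1 in total.
Checked but reused from cache: export.gen, link.gen, merge.gen, stats.gen, trace.gen.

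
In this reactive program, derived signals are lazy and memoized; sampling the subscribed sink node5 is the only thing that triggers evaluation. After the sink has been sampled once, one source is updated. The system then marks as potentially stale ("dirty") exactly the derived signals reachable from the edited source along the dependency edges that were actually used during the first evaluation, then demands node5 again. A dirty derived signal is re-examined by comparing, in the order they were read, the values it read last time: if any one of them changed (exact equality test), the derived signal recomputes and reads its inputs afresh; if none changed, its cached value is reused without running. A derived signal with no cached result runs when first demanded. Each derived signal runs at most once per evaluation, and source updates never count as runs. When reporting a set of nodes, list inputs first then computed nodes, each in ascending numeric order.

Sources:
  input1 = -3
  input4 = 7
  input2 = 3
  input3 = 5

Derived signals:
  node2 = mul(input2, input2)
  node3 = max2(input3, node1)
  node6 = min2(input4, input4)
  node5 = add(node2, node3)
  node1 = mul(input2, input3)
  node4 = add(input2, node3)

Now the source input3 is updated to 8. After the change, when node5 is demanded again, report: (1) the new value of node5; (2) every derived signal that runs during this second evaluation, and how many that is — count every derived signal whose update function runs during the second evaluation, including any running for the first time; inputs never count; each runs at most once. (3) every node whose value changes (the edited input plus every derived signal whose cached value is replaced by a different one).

First demand of the output computes:
  node1 = mul(3, 5) = 15
  node2 = mul(3, 3) = 9
  node3 = max2(5, 15) = 15
  node5 = add(9, 15) = 24

After the edit, cleaning proceeds:
  node1: a read changed (input3 5->8) — executes, giving 24.
  node3: a read changed (input3 5->8; node1 15->24) — executes, giving 24.
  node5: a read changed (node3 15->24) — executes, giving 33.

Demanding node5 again yields 33.
3 derived signals run: node1, node3, node5.
The nodes whose values change: input3, node1, node3, node5.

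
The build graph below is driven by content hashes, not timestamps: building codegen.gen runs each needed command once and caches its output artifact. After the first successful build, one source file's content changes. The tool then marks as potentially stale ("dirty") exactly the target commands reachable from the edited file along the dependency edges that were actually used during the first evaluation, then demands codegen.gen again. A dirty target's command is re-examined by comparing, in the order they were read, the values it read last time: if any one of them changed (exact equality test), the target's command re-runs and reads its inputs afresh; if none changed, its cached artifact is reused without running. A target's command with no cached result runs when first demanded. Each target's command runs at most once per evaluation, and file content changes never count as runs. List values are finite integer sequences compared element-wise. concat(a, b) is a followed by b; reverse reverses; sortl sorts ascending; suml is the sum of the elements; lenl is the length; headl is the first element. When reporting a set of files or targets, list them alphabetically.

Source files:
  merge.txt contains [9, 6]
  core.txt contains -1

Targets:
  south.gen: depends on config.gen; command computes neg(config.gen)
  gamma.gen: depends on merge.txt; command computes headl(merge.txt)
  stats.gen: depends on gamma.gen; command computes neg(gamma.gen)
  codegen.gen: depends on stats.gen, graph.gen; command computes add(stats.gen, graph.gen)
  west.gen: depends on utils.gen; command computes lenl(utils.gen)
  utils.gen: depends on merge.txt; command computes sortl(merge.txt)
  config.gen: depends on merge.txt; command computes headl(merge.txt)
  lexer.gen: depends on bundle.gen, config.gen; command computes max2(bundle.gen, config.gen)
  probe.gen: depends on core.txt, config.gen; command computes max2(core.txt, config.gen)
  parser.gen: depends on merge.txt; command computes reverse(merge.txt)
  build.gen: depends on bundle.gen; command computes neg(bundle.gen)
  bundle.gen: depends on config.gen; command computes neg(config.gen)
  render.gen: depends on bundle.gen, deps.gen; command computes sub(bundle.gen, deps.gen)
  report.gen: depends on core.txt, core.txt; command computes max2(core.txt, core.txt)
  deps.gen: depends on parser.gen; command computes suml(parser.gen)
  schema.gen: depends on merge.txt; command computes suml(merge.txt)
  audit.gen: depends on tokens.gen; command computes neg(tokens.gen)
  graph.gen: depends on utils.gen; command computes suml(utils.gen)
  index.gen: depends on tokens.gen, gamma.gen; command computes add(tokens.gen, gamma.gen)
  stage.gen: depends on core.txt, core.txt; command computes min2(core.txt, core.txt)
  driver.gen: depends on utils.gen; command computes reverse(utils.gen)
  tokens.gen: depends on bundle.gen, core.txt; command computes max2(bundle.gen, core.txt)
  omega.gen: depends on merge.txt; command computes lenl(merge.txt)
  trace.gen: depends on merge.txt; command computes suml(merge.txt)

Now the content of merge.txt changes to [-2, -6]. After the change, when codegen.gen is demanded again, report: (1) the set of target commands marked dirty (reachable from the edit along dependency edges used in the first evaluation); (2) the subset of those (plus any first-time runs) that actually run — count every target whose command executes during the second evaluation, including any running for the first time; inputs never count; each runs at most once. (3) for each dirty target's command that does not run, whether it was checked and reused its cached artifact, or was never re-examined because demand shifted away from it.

Initial pass — values computed on the first demand:
  gamma.gen = headl([9, 6]) = 9
  stats.gen = neg(9) = -9
  utils.gen = sortl([9, 6]) = [6, 9]
  graph.gen = suml([6, 9]) = 15
  codegen.gen = add(-9, 15) = 6

Second demand — change propagation:
  gamma.gen: re-runs because merge.txt [9, 6]->[-2, -6]; new result -2.
  stats.gen: re-runs because gamma.gen 9->-2; new result 2.
  utils.gen: re-runs because merge.txt [9, 6]->[-2, -6]; new result [-6, -2].
  graph.gen: re-runs because utils.gen [6, 9]->[-6, -2]; new result -8.
  codegen.gen: re-runs because stats.gen -9->2; graph.gen 15->-8; new result -6.

Dirty set: codegen.gen, gamma.gen, graph.gen, stats.gen, utils.gen.
Run set: codegen.gen, gamma.gen, graph.gen, stats.gen, utils.gen (5 run).
All dirty target commands ended up running.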